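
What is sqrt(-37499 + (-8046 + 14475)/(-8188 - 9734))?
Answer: 3*I*sqrt(148700273734)/5974 ≈ 193.65*I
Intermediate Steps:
sqrt(-37499 + (-8046 + 14475)/(-8188 - 9734)) = sqrt(-37499 + 6429/(-17922)) = sqrt(-37499 + 6429*(-1/17922)) = sqrt(-37499 - 2143/5974) = sqrt(-224021169/5974) = 3*I*sqrt(148700273734)/5974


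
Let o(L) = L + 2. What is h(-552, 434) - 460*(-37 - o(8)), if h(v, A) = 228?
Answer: 21848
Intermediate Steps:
o(L) = 2 + L
h(-552, 434) - 460*(-37 - o(8)) = 228 - 460*(-37 - (2 + 8)) = 228 - 460*(-37 - 1*10) = 228 - 460*(-37 - 10) = 228 - 460*(-47) = 228 + 21620 = 21848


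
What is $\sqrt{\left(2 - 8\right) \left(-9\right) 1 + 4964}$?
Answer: $\sqrt{5018} \approx 70.838$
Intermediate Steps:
$\sqrt{\left(2 - 8\right) \left(-9\right) 1 + 4964} = \sqrt{\left(-6\right) \left(-9\right) 1 + 4964} = \sqrt{54 \cdot 1 + 4964} = \sqrt{54 + 4964} = \sqrt{5018}$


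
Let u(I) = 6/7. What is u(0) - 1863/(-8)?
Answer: 13089/56 ≈ 233.73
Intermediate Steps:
u(I) = 6/7 (u(I) = 6*(⅐) = 6/7)
u(0) - 1863/(-8) = 6/7 - 1863/(-8) = 6/7 - 1863*(-1)/8 = 6/7 - 27*(-69/8) = 6/7 + 1863/8 = 13089/56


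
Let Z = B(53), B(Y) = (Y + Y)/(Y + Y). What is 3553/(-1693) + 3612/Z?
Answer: 6111563/1693 ≈ 3609.9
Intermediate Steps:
B(Y) = 1 (B(Y) = (2*Y)/((2*Y)) = (2*Y)*(1/(2*Y)) = 1)
Z = 1
3553/(-1693) + 3612/Z = 3553/(-1693) + 3612/1 = 3553*(-1/1693) + 3612*1 = -3553/1693 + 3612 = 6111563/1693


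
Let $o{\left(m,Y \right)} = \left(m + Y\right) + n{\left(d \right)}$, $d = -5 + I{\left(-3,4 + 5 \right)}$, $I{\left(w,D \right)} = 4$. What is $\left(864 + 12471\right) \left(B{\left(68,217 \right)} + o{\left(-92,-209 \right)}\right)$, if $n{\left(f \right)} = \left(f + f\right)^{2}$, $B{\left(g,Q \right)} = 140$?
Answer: $-2093595$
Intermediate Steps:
$d = -1$ ($d = -5 + 4 = -1$)
$n{\left(f \right)} = 4 f^{2}$ ($n{\left(f \right)} = \left(2 f\right)^{2} = 4 f^{2}$)
$o{\left(m,Y \right)} = 4 + Y + m$ ($o{\left(m,Y \right)} = \left(m + Y\right) + 4 \left(-1\right)^{2} = \left(Y + m\right) + 4 \cdot 1 = \left(Y + m\right) + 4 = 4 + Y + m$)
$\left(864 + 12471\right) \left(B{\left(68,217 \right)} + o{\left(-92,-209 \right)}\right) = \left(864 + 12471\right) \left(140 - 297\right) = 13335 \left(140 - 297\right) = 13335 \left(-157\right) = -2093595$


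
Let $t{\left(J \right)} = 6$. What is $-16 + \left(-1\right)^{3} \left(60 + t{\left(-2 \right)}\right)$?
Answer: $-82$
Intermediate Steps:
$-16 + \left(-1\right)^{3} \left(60 + t{\left(-2 \right)}\right) = -16 + \left(-1\right)^{3} \left(60 + 6\right) = -16 - 66 = -82$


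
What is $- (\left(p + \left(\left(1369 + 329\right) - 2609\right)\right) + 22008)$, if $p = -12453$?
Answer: $-8644$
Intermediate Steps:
$- (\left(p + \left(\left(1369 + 329\right) - 2609\right)\right) + 22008) = - (\left(-12453 + \left(\left(1369 + 329\right) - 2609\right)\right) + 22008) = - (\left(-12453 + \left(1698 - 2609\right)\right) + 22008) = - (\left(-12453 - 911\right) + 22008) = - (-13364 + 22008) = \left(-1\right) 8644 = -8644$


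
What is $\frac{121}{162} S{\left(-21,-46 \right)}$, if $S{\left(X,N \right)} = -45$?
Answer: $- \frac{605}{18} \approx -33.611$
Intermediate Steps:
$\frac{121}{162} S{\left(-21,-46 \right)} = \frac{121}{162} \left(-45\right) = - \frac{605}{18}$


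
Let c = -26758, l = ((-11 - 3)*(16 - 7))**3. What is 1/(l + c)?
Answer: -1/2027134 ≈ -4.9331e-7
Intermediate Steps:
l = -2000376 (l = (-14*9)**3 = (-126)**3 = -2000376)
1/(l + c) = 1/(-2000376 - 26758) = 1/(-2027134) = -1/2027134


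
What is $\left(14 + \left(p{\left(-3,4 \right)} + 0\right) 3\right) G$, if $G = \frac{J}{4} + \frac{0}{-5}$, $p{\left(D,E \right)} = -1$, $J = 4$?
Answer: $11$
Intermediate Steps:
$G = 1$ ($G = \frac{4}{4} + \frac{0}{-5} = 4 \cdot \frac{1}{4} + 0 \left(- \frac{1}{5}\right) = 1 + 0 = 1$)
$\left(14 + \left(p{\left(-3,4 \right)} + 0\right) 3\right) G = \left(14 + \left(-1 + 0\right) 3\right) 1 = \left(14 - 3\right) 1 = 11 \cdot 1 = 11$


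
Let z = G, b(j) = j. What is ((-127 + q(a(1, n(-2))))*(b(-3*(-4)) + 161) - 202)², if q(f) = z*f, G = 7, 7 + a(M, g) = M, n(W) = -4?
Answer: 866654721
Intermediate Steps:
a(M, g) = -7 + M
z = 7
q(f) = 7*f
((-127 + q(a(1, n(-2))))*(b(-3*(-4)) + 161) - 202)² = ((-127 + 7*(-7 + 1))*(-3*(-4) + 161) - 202)² = ((-127 + 7*(-6))*(12 + 161) - 202)² = ((-127 - 42)*173 - 202)² = (-169*173 - 202)² = (-29237 - 202)² = (-29439)² = 866654721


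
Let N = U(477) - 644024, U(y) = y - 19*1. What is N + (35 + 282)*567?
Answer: -463827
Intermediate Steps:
U(y) = -19 + y (U(y) = y - 19 = -19 + y)
N = -643566 (N = (-19 + 477) - 644024 = 458 - 644024 = -643566)
N + (35 + 282)*567 = -643566 + (35 + 282)*567 = -643566 + 317*567 = -643566 + 179739 = -463827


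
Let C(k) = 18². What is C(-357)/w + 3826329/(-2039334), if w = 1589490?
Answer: -37538586037/20009265430 ≈ -1.8761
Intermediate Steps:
C(k) = 324
C(-357)/w + 3826329/(-2039334) = 324/1589490 + 3826329/(-2039334) = 324*(1/1589490) + 3826329*(-1/2039334) = 6/29435 - 1275443/679778 = -37538586037/20009265430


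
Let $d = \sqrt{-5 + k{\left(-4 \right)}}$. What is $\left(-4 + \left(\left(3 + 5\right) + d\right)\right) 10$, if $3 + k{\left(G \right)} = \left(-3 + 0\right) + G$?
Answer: $40 + 10 i \sqrt{15} \approx 40.0 + 38.73 i$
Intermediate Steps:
$k{\left(G \right)} = -6 + G$ ($k{\left(G \right)} = -3 + \left(\left(-3 + 0\right) + G\right) = -3 + \left(-3 + G\right) = -6 + G$)
$d = i \sqrt{15}$ ($d = \sqrt{-5 - 10} = \sqrt{-15} = i \sqrt{15} \approx 3.873 i$)
$\left(-4 + \left(\left(3 + 5\right) + d\right)\right) 10 = \left(-4 + \left(\left(3 + 5\right) + i \sqrt{15}\right)\right) 10 = \left(-4 + \left(8 + i \sqrt{15}\right)\right) 10 = \left(4 + i \sqrt{15}\right) 10 = 40 + 10 i \sqrt{15}$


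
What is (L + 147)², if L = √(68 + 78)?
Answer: (147 + √146)² ≈ 25307.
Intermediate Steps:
L = √146 ≈ 12.083
(L + 147)² = (√146 + 147)² = (147 + √146)²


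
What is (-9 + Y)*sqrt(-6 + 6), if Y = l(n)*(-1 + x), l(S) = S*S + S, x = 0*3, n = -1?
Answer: 0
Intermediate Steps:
x = 0
l(S) = S + S**2 (l(S) = S**2 + S = S + S**2)
Y = 0 (Y = (-(1 - 1))*(-1 + 0) = -1*0*(-1) = 0*(-1) = 0)
(-9 + Y)*sqrt(-6 + 6) = (-9 + 0)*sqrt(-6 + 6) = -9*sqrt(0) = -9*0 = 0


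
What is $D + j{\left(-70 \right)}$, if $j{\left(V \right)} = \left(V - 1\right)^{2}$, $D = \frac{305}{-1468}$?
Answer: $\frac{7399883}{1468} \approx 5040.8$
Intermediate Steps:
$D = - \frac{305}{1468}$ ($D = 305 \left(- \frac{1}{1468}\right) = - \frac{305}{1468} \approx -0.20777$)
$j{\left(V \right)} = \left(-1 + V\right)^{2}$
$D + j{\left(-70 \right)} = - \frac{305}{1468} + \left(-1 - 70\right)^{2} = - \frac{305}{1468} + \left(-71\right)^{2} = - \frac{305}{1468} + 5041 = \frac{7399883}{1468}$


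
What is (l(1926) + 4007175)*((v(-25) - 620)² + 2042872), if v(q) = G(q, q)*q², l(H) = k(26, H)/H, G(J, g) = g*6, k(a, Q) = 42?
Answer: 11458054013151554504/321 ≈ 3.5695e+16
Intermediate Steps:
G(J, g) = 6*g
l(H) = 42/H
v(q) = 6*q³ (v(q) = (6*q)*q² = 6*q³)
(l(1926) + 4007175)*((v(-25) - 620)² + 2042872) = (42/1926 + 4007175)*((6*(-25)³ - 620)² + 2042872) = (42*(1/1926) + 4007175)*((6*(-15625) - 620)² + 2042872) = (7/321 + 4007175)*((-93750 - 620)² + 2042872) = 1286303182*((-94370)² + 2042872)/321 = 1286303182*(8905696900 + 2042872)/321 = (1286303182/321)*8907739772 = 11458054013151554504/321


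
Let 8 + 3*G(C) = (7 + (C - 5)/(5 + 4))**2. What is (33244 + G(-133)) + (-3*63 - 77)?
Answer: 890959/27 ≈ 32999.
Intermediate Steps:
G(C) = -8/3 + (58/9 + C/9)**2/3 (G(C) = -8/3 + (7 + (C - 5)/(5 + 4))**2/3 = -8/3 + (7 + (-5 + C)/9)**2/3 = -8/3 + (7 + (-5 + C)*(1/9))**2/3 = -8/3 + (7 + (-5/9 + C/9))**2/3 = -8/3 + (58/9 + C/9)**2/3)
(33244 + G(-133)) + (-3*63 - 77) = (33244 + (-8/3 + (58 - 133)**2/243)) + (-3*63 - 77) = (33244 + (-8/3 + (1/243)*(-75)**2)) + (-189 - 77) = (33244 + (-8/3 + (1/243)*5625)) - 266 = (33244 + (-8/3 + 625/27)) - 266 = (33244 + 553/27) - 266 = 898141/27 - 266 = 890959/27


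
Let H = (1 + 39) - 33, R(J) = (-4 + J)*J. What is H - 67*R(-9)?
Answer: -7832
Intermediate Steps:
R(J) = J*(-4 + J)
H = 7 (H = 40 - 33 = 7)
H - 67*R(-9) = 7 - (-603)*(-4 - 9) = 7 - (-603)*(-13) = 7 - 67*117 = 7 - 7839 = -7832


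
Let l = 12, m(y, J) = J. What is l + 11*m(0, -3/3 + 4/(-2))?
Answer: -21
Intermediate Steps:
l + 11*m(0, -3/3 + 4/(-2)) = 12 + 11*(-3/3 + 4/(-2)) = 12 + 11*(-3*⅓ + 4*(-½)) = 12 + 11*(-1 - 2) = 12 + 11*(-3) = 12 - 33 = -21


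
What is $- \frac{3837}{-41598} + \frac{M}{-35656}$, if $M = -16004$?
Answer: $\frac{16719718}{30900381} \approx 0.54108$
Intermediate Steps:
$- \frac{3837}{-41598} + \frac{M}{-35656} = - \frac{3837}{-41598} - \frac{16004}{-35656} = \left(-3837\right) \left(- \frac{1}{41598}\right) - - \frac{4001}{8914} = \frac{1279}{13866} + \frac{4001}{8914} = \frac{16719718}{30900381}$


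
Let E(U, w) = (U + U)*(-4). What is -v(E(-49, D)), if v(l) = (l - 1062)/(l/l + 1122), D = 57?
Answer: 670/1123 ≈ 0.59662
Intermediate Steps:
E(U, w) = -8*U (E(U, w) = (2*U)*(-4) = -8*U)
v(l) = -1062/1123 + l/1123 (v(l) = (-1062 + l)/(1 + 1122) = (-1062 + l)/1123 = (-1062 + l)*(1/1123) = -1062/1123 + l/1123)
-v(E(-49, D)) = -(-1062/1123 + (-8*(-49))/1123) = -(-1062/1123 + (1/1123)*392) = -(-1062/1123 + 392/1123) = -1*(-670/1123) = 670/1123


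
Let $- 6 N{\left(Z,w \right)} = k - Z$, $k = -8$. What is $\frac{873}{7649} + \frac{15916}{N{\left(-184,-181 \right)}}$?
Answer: $- \frac{91286907}{168278} \approx -542.48$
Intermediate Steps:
$N{\left(Z,w \right)} = \frac{4}{3} + \frac{Z}{6}$ ($N{\left(Z,w \right)} = - \frac{-8 - Z}{6} = \frac{4}{3} + \frac{Z}{6}$)
$\frac{873}{7649} + \frac{15916}{N{\left(-184,-181 \right)}} = \frac{873}{7649} + \frac{15916}{\frac{4}{3} + \frac{1}{6} \left(-184\right)} = 873 \cdot \frac{1}{7649} + \frac{15916}{\frac{4}{3} - \frac{92}{3}} = \frac{873}{7649} + \frac{15916}{- \frac{88}{3}} = \frac{873}{7649} + 15916 \left(- \frac{3}{88}\right) = \frac{873}{7649} - \frac{11937}{22} = - \frac{91286907}{168278}$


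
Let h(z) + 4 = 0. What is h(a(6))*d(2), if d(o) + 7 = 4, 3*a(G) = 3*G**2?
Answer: 12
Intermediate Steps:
a(G) = G**2 (a(G) = (3*G**2)/3 = G**2)
d(o) = -3 (d(o) = -7 + 4 = -3)
h(z) = -4 (h(z) = -4 + 0 = -4)
h(a(6))*d(2) = -4*(-3) = 12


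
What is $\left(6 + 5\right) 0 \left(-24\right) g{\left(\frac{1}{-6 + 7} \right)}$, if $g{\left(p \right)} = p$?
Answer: $0$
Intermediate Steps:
$\left(6 + 5\right) 0 \left(-24\right) g{\left(\frac{1}{-6 + 7} \right)} = \frac{\left(6 + 5\right) 0 \left(-24\right)}{-6 + 7} = \frac{11 \cdot 0 \left(-24\right)}{1} = 0 \left(-24\right) 1 = 0 \cdot 1 = 0$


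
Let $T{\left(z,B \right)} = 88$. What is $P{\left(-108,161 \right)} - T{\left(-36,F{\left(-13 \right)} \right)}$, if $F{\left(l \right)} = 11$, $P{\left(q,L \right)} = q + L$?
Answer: $-35$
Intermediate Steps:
$P{\left(q,L \right)} = L + q$
$P{\left(-108,161 \right)} - T{\left(-36,F{\left(-13 \right)} \right)} = \left(161 - 108\right) - 88 = 53 - 88 = -35$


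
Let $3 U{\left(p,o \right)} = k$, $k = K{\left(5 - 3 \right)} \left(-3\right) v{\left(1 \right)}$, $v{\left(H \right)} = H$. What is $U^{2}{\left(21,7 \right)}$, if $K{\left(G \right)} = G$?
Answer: $4$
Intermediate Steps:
$k = -6$ ($k = \left(5 - 3\right) \left(-3\right) 1 = 2 \left(-3\right) 1 = \left(-6\right) 1 = -6$)
$U{\left(p,o \right)} = -2$ ($U{\left(p,o \right)} = \frac{1}{3} \left(-6\right) = -2$)
$U^{2}{\left(21,7 \right)} = \left(-2\right)^{2} = 4$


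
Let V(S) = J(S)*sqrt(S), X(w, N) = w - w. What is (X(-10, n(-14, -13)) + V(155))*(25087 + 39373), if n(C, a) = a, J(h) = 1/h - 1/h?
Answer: 0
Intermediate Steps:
J(h) = 0 (J(h) = 1/h - 1/h = 0)
X(w, N) = 0
V(S) = 0 (V(S) = 0*sqrt(S) = 0)
(X(-10, n(-14, -13)) + V(155))*(25087 + 39373) = (0 + 0)*(25087 + 39373) = 0*64460 = 0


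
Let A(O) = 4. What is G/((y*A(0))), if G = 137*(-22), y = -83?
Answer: 1507/166 ≈ 9.0783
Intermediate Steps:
G = -3014
G/((y*A(0))) = -3014/((-83*4)) = -3014/(-332) = -3014*(-1/332) = 1507/166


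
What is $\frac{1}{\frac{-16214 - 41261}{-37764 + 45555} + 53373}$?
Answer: $\frac{7791}{415771568} \approx 1.8739 \cdot 10^{-5}$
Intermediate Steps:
$\frac{1}{\frac{-16214 - 41261}{-37764 + 45555} + 53373} = \frac{1}{- \frac{57475}{7791} + 53373} = \frac{1}{\frac{415771568}{7791}} = \frac{7791}{415771568}$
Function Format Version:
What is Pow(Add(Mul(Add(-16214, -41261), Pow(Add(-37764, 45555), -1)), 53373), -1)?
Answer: Rational(7791, 415771568) ≈ 1.8739e-5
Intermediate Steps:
Pow(Add(Mul(Add(-16214, -41261), Pow(Add(-37764, 45555), -1)), 53373), -1) = Pow(Add(Mul(-57475, Pow(7791, -1)), 53373), -1) = Pow(Add(Mul(-57475, Rational(1, 7791)), 53373), -1) = Pow(Add(Rational(-57475, 7791), 53373), -1) = Pow(Rational(415771568, 7791), -1) = Rational(7791, 415771568)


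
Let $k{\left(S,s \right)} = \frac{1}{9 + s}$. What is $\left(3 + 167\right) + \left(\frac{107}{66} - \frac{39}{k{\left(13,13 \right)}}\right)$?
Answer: $- \frac{45301}{66} \approx -686.38$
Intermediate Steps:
$\left(3 + 167\right) + \left(\frac{107}{66} - \frac{39}{k{\left(13,13 \right)}}\right) = \left(3 + 167\right) + \left(\frac{107}{66} - \frac{39}{\frac{1}{9 + 13}}\right) = 170 + \left(107 \cdot \frac{1}{66} - \frac{39}{\frac{1}{22}}\right) = 170 + \left(\frac{107}{66} - 39 \frac{1}{\frac{1}{22}}\right) = 170 + \left(\frac{107}{66} - 858\right) = 170 - \frac{56521}{66} = - \frac{45301}{66}$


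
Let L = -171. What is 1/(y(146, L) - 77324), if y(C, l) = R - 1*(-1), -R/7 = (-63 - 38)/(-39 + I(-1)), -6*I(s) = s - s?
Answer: -39/3016304 ≈ -1.2930e-5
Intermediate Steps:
I(s) = 0 (I(s) = -(s - s)/6 = -1/6*0 = 0)
R = -707/39 (R = -7*(-63 - 38)/(-39 + 0) = -(-707)/(-39) = -(-707)*(-1)/39 = -7*101/39 = -707/39 ≈ -18.128)
y(C, l) = -668/39 (y(C, l) = -707/39 - 1*(-1) = -707/39 + 1 = -668/39)
1/(y(146, L) - 77324) = 1/(-668/39 - 77324) = 1/(-3016304/39) = -39/3016304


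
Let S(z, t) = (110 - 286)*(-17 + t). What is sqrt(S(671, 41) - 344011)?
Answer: I*sqrt(348235) ≈ 590.11*I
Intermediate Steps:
S(z, t) = 2992 - 176*t (S(z, t) = -176*(-17 + t) = 2992 - 176*t)
sqrt(S(671, 41) - 344011) = sqrt((2992 - 176*41) - 344011) = sqrt((2992 - 7216) - 344011) = sqrt(-4224 - 344011) = sqrt(-348235) = I*sqrt(348235)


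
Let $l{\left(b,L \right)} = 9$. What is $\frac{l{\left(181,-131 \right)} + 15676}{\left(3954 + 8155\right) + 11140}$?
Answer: $\frac{15685}{23249} \approx 0.67465$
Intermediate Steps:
$\frac{l{\left(181,-131 \right)} + 15676}{\left(3954 + 8155\right) + 11140} = \frac{9 + 15676}{\left(3954 + 8155\right) + 11140} = \frac{15685}{12109 + 11140} = \frac{15685}{23249}$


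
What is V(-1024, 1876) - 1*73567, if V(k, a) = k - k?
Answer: -73567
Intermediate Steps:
V(k, a) = 0
V(-1024, 1876) - 1*73567 = 0 - 1*73567 = 0 - 73567 = -73567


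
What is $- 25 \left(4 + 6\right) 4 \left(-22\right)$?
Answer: $22000$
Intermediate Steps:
$- 25 \left(4 + 6\right) 4 \left(-22\right) = - 25 \cdot 10 \cdot 4 \left(-22\right) = \left(-25\right) 40 \left(-22\right) = \left(-1000\right) \left(-22\right) = 22000$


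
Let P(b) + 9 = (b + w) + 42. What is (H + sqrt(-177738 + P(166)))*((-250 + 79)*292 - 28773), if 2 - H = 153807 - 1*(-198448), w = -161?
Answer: 27724072365 - 787050*I*sqrt(1777) ≈ 2.7724e+10 - 3.3178e+7*I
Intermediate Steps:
H = -352253 (H = 2 - (153807 - 1*(-198448)) = 2 - (153807 + 198448) = 2 - 1*352255 = 2 - 352255 = -352253)
P(b) = -128 + b (P(b) = -9 + ((b - 161) + 42) = -9 + ((-161 + b) + 42) = -9 + (-119 + b) = -128 + b)
(H + sqrt(-177738 + P(166)))*((-250 + 79)*292 - 28773) = (-352253 + sqrt(-177738 + (-128 + 166)))*((-250 + 79)*292 - 28773) = (-352253 + sqrt(-177738 + 38))*(-171*292 - 28773) = (-352253 + sqrt(-177700))*(-49932 - 28773) = (-352253 + 10*I*sqrt(1777))*(-78705) = 27724072365 - 787050*I*sqrt(1777)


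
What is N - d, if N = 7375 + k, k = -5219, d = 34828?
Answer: -32672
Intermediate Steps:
N = 2156 (N = 7375 - 5219 = 2156)
N - d = 2156 - 1*34828 = 2156 - 34828 = -32672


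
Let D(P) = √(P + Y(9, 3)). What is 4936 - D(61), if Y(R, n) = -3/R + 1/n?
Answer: 4936 - √61 ≈ 4928.2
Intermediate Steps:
Y(R, n) = 1/n - 3/R (Y(R, n) = -3/R + 1/n = 1/n - 3/R)
D(P) = √P (D(P) = √(P + (1/3 - 3/9)) = √(P + (⅓ - 3*⅑)) = √(P + (⅓ - ⅓)) = √(P + 0) = √P)
4936 - D(61) = 4936 - √61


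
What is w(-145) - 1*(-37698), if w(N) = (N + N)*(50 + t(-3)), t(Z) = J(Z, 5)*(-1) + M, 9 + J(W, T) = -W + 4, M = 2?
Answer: 22038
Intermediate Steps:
J(W, T) = -5 - W (J(W, T) = -9 + (-W + 4) = -9 + (4 - W) = -5 - W)
t(Z) = 7 + Z (t(Z) = (-5 - Z)*(-1) + 2 = (5 + Z) + 2 = 7 + Z)
w(N) = 108*N (w(N) = (N + N)*(50 + (7 - 3)) = (2*N)*(50 + 4) = (2*N)*54 = 108*N)
w(-145) - 1*(-37698) = 108*(-145) - 1*(-37698) = -15660 + 37698 = 22038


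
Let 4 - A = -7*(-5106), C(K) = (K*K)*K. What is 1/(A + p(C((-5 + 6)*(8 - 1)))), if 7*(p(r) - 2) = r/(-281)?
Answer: -281/10041865 ≈ -2.7983e-5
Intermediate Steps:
C(K) = K³ (C(K) = K²*K = K³)
p(r) = 2 - r/1967 (p(r) = 2 + (r/(-281))/7 = 2 + (r*(-1/281))/7 = 2 + (-r/281)/7 = 2 - r/1967)
A = -35738 (A = 4 - (-7)*(-5106) = 4 - 1*35742 = 4 - 35742 = -35738)
1/(A + p(C((-5 + 6)*(8 - 1)))) = 1/(-35738 + (2 - (-5 + 6)³*(8 - 1)³/1967)) = 1/(-35738 + (2 - (1*7)³/1967)) = 1/(-35738 + (2 - 1/1967*7³)) = 1/(-35738 + (2 - 1/1967*343)) = 1/(-35738 + (2 - 49/281)) = 1/(-35738 + 513/281) = 1/(-10041865/281) = -281/10041865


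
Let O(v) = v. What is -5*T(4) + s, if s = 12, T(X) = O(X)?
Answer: -8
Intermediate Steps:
T(X) = X
-5*T(4) + s = -5*4 + 12 = -20 + 12 = -8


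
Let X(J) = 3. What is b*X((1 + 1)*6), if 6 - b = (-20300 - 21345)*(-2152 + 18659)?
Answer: 2062302063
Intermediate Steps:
b = 687434021 (b = 6 - (-20300 - 21345)*(-2152 + 18659) = 6 - (-41645)*16507 = 6 - 1*(-687434015) = 6 + 687434015 = 687434021)
b*X((1 + 1)*6) = 687434021*3 = 2062302063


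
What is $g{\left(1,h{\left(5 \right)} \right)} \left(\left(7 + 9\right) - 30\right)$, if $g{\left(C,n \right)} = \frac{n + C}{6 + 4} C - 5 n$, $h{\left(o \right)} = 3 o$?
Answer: $\frac{5138}{5} \approx 1027.6$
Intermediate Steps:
$g{\left(C,n \right)} = - 5 n + C \left(\frac{C}{10} + \frac{n}{10}\right)$ ($g{\left(C,n \right)} = \frac{C + n}{10} C - 5 n = \left(C + n\right) \frac{1}{10} C - 5 n = \left(\frac{C}{10} + \frac{n}{10}\right) C - 5 n = C \left(\frac{C}{10} + \frac{n}{10}\right) - 5 n = - 5 n + C \left(\frac{C}{10} + \frac{n}{10}\right)$)
$g{\left(1,h{\left(5 \right)} \right)} \left(\left(7 + 9\right) - 30\right) = \left(- 5 \cdot 3 \cdot 5 + \frac{1^{2}}{10} + \frac{1}{10} \cdot 1 \cdot 3 \cdot 5\right) \left(\left(7 + 9\right) - 30\right) = \left(\left(-5\right) 15 + \frac{1}{10} \cdot 1 + \frac{1}{10} \cdot 1 \cdot 15\right) \left(16 - 30\right) = \left(-75 + \frac{1}{10} + \frac{3}{2}\right) \left(-14\right) = \left(- \frac{367}{5}\right) \left(-14\right) = \frac{5138}{5}$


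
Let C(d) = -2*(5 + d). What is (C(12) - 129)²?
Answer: 26569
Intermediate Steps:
C(d) = -10 - 2*d
(C(12) - 129)² = ((-10 - 2*12) - 129)² = ((-10 - 24) - 129)² = (-34 - 129)² = (-163)² = 26569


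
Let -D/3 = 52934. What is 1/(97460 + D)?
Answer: -1/61342 ≈ -1.6302e-5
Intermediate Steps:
D = -158802 (D = -3*52934 = -158802)
1/(97460 + D) = 1/(97460 - 158802) = 1/(-61342) = -1/61342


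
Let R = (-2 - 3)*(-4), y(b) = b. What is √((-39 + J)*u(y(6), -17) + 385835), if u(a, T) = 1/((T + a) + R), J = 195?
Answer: √3472671/3 ≈ 621.17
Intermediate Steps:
R = 20 (R = -5*(-4) = 20)
u(a, T) = 1/(20 + T + a) (u(a, T) = 1/((T + a) + 20) = 1/(20 + T + a))
√((-39 + J)*u(y(6), -17) + 385835) = √((-39 + 195)/(20 - 17 + 6) + 385835) = √(156/9 + 385835) = √(156*(⅑) + 385835) = √(52/3 + 385835) = √(1157557/3) = √3472671/3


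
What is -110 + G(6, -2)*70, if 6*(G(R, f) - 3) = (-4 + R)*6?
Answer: 240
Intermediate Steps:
G(R, f) = -1 + R (G(R, f) = 3 + ((-4 + R)*6)/6 = 3 + (-24 + 6*R)/6 = 3 + (-4 + R) = -1 + R)
-110 + G(6, -2)*70 = -110 + (-1 + 6)*70 = -110 + 5*70 = -110 + 350 = 240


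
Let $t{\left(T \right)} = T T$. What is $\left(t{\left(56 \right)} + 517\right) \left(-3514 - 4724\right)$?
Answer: $-30093414$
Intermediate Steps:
$t{\left(T \right)} = T^{2}$
$\left(t{\left(56 \right)} + 517\right) \left(-3514 - 4724\right) = \left(56^{2} + 517\right) \left(-3514 - 4724\right) = \left(3136 + 517\right) \left(-8238\right) = 3653 \left(-8238\right) = -30093414$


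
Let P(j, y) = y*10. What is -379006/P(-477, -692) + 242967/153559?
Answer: 29940556997/531314140 ≈ 56.352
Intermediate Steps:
P(j, y) = 10*y
-379006/P(-477, -692) + 242967/153559 = -379006/(10*(-692)) + 242967/153559 = -379006/(-6920) + 242967*(1/153559) = -379006*(-1/6920) + 242967/153559 = 189503/3460 + 242967/153559 = 29940556997/531314140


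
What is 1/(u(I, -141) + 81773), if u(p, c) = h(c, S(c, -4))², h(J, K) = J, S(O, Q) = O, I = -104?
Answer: 1/101654 ≈ 9.8373e-6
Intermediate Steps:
u(p, c) = c²
1/(u(I, -141) + 81773) = 1/((-141)² + 81773) = 1/(19881 + 81773) = 1/101654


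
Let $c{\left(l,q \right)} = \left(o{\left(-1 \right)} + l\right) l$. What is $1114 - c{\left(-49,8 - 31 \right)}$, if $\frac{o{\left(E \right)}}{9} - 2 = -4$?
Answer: $-2169$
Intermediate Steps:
$o{\left(E \right)} = -18$ ($o{\left(E \right)} = 18 + 9 \left(-4\right) = 18 - 36 = -18$)
$c{\left(l,q \right)} = l \left(-18 + l\right)$ ($c{\left(l,q \right)} = \left(-18 + l\right) l = l \left(-18 + l\right)$)
$1114 - c{\left(-49,8 - 31 \right)} = 1114 - - 49 \left(-18 - 49\right) = 1114 - \left(-49\right) \left(-67\right) = 1114 - 3283 = -2169$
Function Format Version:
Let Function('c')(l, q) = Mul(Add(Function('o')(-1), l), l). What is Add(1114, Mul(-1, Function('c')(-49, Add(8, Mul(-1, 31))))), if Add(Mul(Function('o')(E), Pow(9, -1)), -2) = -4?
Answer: -2169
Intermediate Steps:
Function('o')(E) = -18 (Function('o')(E) = Add(18, Mul(9, -4)) = Add(18, -36) = -18)
Function('c')(l, q) = Mul(l, Add(-18, l)) (Function('c')(l, q) = Mul(Add(-18, l), l) = Mul(l, Add(-18, l)))
Add(1114, Mul(-1, Function('c')(-49, Add(8, Mul(-1, 31))))) = Add(1114, Mul(-1, Mul(-49, Add(-18, -49)))) = Add(1114, Mul(-1, Mul(-49, -67))) = Add(1114, Mul(-1, 3283)) = Add(1114, -3283) = -2169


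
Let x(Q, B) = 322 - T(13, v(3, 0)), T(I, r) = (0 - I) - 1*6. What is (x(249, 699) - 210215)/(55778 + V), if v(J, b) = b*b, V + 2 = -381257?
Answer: 209874/325481 ≈ 0.64481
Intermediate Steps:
V = -381259 (V = -2 - 381257 = -381259)
v(J, b) = b²
T(I, r) = -6 - I (T(I, r) = -I - 6 = -6 - I)
x(Q, B) = 341 (x(Q, B) = 322 - (-6 - 1*13) = 322 - (-6 - 13) = 322 - 1*(-19) = 322 + 19 = 341)
(x(249, 699) - 210215)/(55778 + V) = (341 - 210215)/(55778 - 381259) = -209874/(-325481) = -209874*(-1/325481) = 209874/325481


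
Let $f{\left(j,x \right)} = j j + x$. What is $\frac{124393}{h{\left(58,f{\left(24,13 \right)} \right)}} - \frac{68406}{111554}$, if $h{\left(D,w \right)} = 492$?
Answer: $\frac{6921440485}{27442284} \approx 252.22$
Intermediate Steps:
$f{\left(j,x \right)} = x + j^{2}$ ($f{\left(j,x \right)} = j^{2} + x = x + j^{2}$)
$\frac{124393}{h{\left(58,f{\left(24,13 \right)} \right)}} - \frac{68406}{111554} = \frac{124393}{492} - \frac{68406}{111554} = 124393 \cdot \frac{1}{492} - \frac{34203}{55777} = \frac{124393}{492} - \frac{34203}{55777} = \frac{6921440485}{27442284}$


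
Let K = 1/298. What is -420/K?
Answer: -125160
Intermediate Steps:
K = 1/298 ≈ 0.0033557
-420/K = -420/1/298 = -420*298 = -125160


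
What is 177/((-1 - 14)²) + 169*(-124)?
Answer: -1571641/75 ≈ -20955.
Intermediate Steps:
177/((-1 - 14)²) + 169*(-124) = 177/((-15)²) - 20956 = 177/225 - 20956 = 177*(1/225) - 20956 = 59/75 - 20956 = -1571641/75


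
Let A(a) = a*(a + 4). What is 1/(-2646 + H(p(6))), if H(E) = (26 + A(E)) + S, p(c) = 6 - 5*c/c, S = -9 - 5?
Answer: -1/2629 ≈ -0.00038037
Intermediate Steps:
A(a) = a*(4 + a)
S = -14
p(c) = 1 (p(c) = 6 - 5*1 = 6 - 5 = 1)
H(E) = 12 + E*(4 + E) (H(E) = (26 + E*(4 + E)) - 14 = 12 + E*(4 + E))
1/(-2646 + H(p(6))) = 1/(-2646 + (12 + 1*(4 + 1))) = 1/(-2646 + (12 + 1*5)) = 1/(-2646 + (12 + 5)) = 1/(-2646 + 17) = 1/(-2629) = -1/2629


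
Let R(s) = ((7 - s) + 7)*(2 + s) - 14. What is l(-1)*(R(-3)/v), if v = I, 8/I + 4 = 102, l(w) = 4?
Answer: -1519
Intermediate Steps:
I = 4/49 (I = 8/(-4 + 102) = 8/98 = 8*(1/98) = 4/49 ≈ 0.081633)
v = 4/49 ≈ 0.081633
R(s) = -14 + (2 + s)*(14 - s) (R(s) = (14 - s)*(2 + s) - 14 = (2 + s)*(14 - s) - 14 = -14 + (2 + s)*(14 - s))
l(-1)*(R(-3)/v) = 4*((14 - 1*(-3)**2 + 12*(-3))/(4/49)) = 4*((14 - 1*9 - 36)*(49/4)) = 4*((14 - 9 - 36)*(49/4)) = 4*(-31*49/4) = 4*(-1519/4) = -1519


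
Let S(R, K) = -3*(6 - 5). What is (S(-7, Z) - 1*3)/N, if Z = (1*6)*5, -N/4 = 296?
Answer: 3/592 ≈ 0.0050676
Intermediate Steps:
N = -1184 (N = -4*296 = -1184)
Z = 30 (Z = 6*5 = 30)
S(R, K) = -3 (S(R, K) = -3*1 = -3)
(S(-7, Z) - 1*3)/N = (-3 - 1*3)/(-1184) = (-3 - 3)*(-1/1184) = -6*(-1/1184) = 3/592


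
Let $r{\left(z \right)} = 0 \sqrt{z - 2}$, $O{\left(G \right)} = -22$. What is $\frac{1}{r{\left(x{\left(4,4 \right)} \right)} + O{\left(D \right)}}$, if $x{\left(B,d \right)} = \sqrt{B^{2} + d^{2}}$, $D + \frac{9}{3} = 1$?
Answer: $- \frac{1}{22} \approx -0.045455$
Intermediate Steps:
$D = -2$ ($D = -3 + 1 = -2$)
$r{\left(z \right)} = 0$ ($r{\left(z \right)} = 0 \sqrt{-2 + z} = 0$)
$\frac{1}{r{\left(x{\left(4,4 \right)} \right)} + O{\left(D \right)}} = \frac{1}{0 - 22} = \frac{1}{-22} = - \frac{1}{22}$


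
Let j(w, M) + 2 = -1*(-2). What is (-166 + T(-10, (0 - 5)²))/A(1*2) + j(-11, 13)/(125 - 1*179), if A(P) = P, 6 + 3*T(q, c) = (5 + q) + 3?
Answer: -253/3 ≈ -84.333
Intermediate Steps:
T(q, c) = ⅔ + q/3 (T(q, c) = -2 + ((5 + q) + 3)/3 = -2 + (8 + q)/3 = -2 + (8/3 + q/3) = ⅔ + q/3)
j(w, M) = 0 (j(w, M) = -2 - 1*(-2) = -2 + 2 = 0)
(-166 + T(-10, (0 - 5)²))/A(1*2) + j(-11, 13)/(125 - 1*179) = (-166 + (⅔ + (⅓)*(-10)))/((1*2)) + 0/(125 - 1*179) = (-166 + (⅔ - 10/3))/2 + 0/(125 - 179) = (-166 - 8/3)*(½) + 0/(-54) = -506/3*½ + 0*(-1/54) = -253/3 + 0 = -253/3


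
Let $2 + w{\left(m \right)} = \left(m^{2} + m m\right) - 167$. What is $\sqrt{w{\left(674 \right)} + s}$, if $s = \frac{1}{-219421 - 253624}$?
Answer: $\frac{\sqrt{203270291910312530}}{473045} \approx 953.09$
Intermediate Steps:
$s = - \frac{1}{473045}$ ($s = \frac{1}{-219421 - 253624} = \frac{1}{-473045} = - \frac{1}{473045} \approx -2.114 \cdot 10^{-6}$)
$w{\left(m \right)} = -169 + 2 m^{2}$ ($w{\left(m \right)} = -2 - \left(167 - m^{2} - m m\right) = -2 + \left(\left(m^{2} + m^{2}\right) - 167\right) = -2 + \left(2 m^{2} - 167\right) = -2 + \left(-167 + 2 m^{2}\right) = -169 + 2 m^{2}$)
$\sqrt{w{\left(674 \right)} + s} = \sqrt{\left(-169 + 2 \cdot 674^{2}\right) - \frac{1}{473045}} = \sqrt{\left(-169 + 2 \cdot 454276\right) - \frac{1}{473045}} = \sqrt{\left(-169 + 908552\right) - \frac{1}{473045}} = \sqrt{908383 - \frac{1}{473045}} = \sqrt{\frac{429706036234}{473045}} = \frac{\sqrt{203270291910312530}}{473045}$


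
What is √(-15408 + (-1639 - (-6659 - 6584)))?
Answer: 2*I*√951 ≈ 61.677*I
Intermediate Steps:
√(-15408 + (-1639 - (-6659 - 6584))) = √(-15408 + (-1639 - 1*(-13243))) = √(-15408 + (-1639 + 13243)) = √(-15408 + 11604) = √(-3804) = 2*I*√951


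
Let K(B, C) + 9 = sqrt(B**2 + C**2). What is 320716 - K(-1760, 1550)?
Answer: 320725 - 10*sqrt(55001) ≈ 3.1838e+5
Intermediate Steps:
K(B, C) = -9 + sqrt(B**2 + C**2)
320716 - K(-1760, 1550) = 320716 - (-9 + sqrt((-1760)**2 + 1550**2)) = 320716 - (-9 + sqrt(3097600 + 2402500)) = 320716 - (-9 + sqrt(5500100)) = 320716 - (-9 + 10*sqrt(55001)) = 320716 + (9 - 10*sqrt(55001)) = 320725 - 10*sqrt(55001)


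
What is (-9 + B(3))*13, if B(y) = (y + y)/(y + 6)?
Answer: -325/3 ≈ -108.33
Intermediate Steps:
B(y) = 2*y/(6 + y) (B(y) = (2*y)/(6 + y) = 2*y/(6 + y))
(-9 + B(3))*13 = (-9 + 2*3/(6 + 3))*13 = (-9 + 2*3/9)*13 = (-9 + 2*3*(⅑))*13 = (-9 + ⅔)*13 = -25/3*13 = -325/3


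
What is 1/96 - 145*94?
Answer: -1308479/96 ≈ -13630.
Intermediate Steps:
1/96 - 145*94 = 1/96 - 13630 = -1308479/96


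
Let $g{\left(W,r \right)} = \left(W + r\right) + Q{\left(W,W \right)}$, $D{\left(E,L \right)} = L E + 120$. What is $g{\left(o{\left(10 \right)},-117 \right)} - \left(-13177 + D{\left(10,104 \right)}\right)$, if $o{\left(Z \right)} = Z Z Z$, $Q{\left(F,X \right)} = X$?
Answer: $13900$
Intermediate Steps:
$D{\left(E,L \right)} = 120 + E L$ ($D{\left(E,L \right)} = E L + 120 = 120 + E L$)
$o{\left(Z \right)} = Z^{3}$ ($o{\left(Z \right)} = Z^{2} Z = Z^{3}$)
$g{\left(W,r \right)} = r + 2 W$ ($g{\left(W,r \right)} = \left(W + r\right) + W = r + 2 W$)
$g{\left(o{\left(10 \right)},-117 \right)} - \left(-13177 + D{\left(10,104 \right)}\right) = \left(-117 + 2 \cdot 10^{3}\right) - \left(-13177 + \left(120 + 10 \cdot 104\right)\right) = \left(-117 + 2 \cdot 1000\right) - \left(-13177 + \left(120 + 1040\right)\right) = \left(-117 + 2000\right) - \left(-13177 + 1160\right) = 1883 - -12017 = 1883 + 12017 = 13900$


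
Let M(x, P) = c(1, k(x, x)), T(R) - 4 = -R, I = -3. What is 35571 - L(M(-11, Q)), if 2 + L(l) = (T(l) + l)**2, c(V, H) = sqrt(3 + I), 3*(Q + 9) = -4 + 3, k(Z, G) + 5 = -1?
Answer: 35557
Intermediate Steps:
T(R) = 4 - R
k(Z, G) = -6 (k(Z, G) = -5 - 1 = -6)
Q = -28/3 (Q = -9 + (-4 + 3)/3 = -9 + (1/3)*(-1) = -9 - 1/3 = -28/3 ≈ -9.3333)
c(V, H) = 0 (c(V, H) = sqrt(3 - 3) = sqrt(0) = 0)
M(x, P) = 0
L(l) = 14 (L(l) = -2 + ((4 - l) + l)**2 = -2 + 4**2 = -2 + 16 = 14)
35571 - L(M(-11, Q)) = 35571 - 1*14 = 35571 - 14 = 35557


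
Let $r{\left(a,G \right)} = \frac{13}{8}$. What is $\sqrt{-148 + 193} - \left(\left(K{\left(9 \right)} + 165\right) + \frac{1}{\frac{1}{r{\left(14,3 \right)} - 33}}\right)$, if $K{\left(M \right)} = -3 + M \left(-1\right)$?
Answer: $- \frac{973}{8} + 3 \sqrt{5} \approx -114.92$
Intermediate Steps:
$K{\left(M \right)} = -3 - M$
$r{\left(a,G \right)} = \frac{13}{8}$ ($r{\left(a,G \right)} = 13 \cdot \frac{1}{8} = \frac{13}{8}$)
$\sqrt{-148 + 193} - \left(\left(K{\left(9 \right)} + 165\right) + \frac{1}{\frac{1}{r{\left(14,3 \right)} - 33}}\right) = \sqrt{-148 + 193} - \left(\left(\left(-3 - 9\right) + 165\right) + \frac{1}{\frac{1}{\frac{13}{8} - 33}}\right) = \sqrt{45} - \left(\left(\left(-3 - 9\right) + 165\right) + \frac{1}{\frac{1}{- \frac{251}{8}}}\right) = 3 \sqrt{5} - \left(\left(-12 + 165\right) + \frac{1}{- \frac{8}{251}}\right) = 3 \sqrt{5} - \left(153 - \frac{251}{8}\right) = 3 \sqrt{5} - \frac{973}{8} = - \frac{973}{8} + 3 \sqrt{5}$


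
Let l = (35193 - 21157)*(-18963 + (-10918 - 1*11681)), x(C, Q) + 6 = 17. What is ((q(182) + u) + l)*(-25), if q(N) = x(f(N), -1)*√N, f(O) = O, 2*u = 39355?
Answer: 29167227725/2 - 275*√182 ≈ 1.4584e+10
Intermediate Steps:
u = 39355/2 (u = (½)*39355 = 39355/2 ≈ 19678.)
x(C, Q) = 11 (x(C, Q) = -6 + 17 = 11)
l = -583364232 (l = 14036*(-18963 + (-10918 - 11681)) = 14036*(-18963 - 22599) = 14036*(-41562) = -583364232)
q(N) = 11*√N
((q(182) + u) + l)*(-25) = ((11*√182 + 39355/2) - 583364232)*(-25) = ((39355/2 + 11*√182) - 583364232)*(-25) = (-1166689109/2 + 11*√182)*(-25) = 29167227725/2 - 275*√182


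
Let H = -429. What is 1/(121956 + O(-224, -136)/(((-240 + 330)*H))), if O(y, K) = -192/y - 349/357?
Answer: 13783770/1681013454163 ≈ 8.1997e-6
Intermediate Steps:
O(y, K) = -349/357 - 192/y (O(y, K) = -192/y - 349*1/357 = -192/y - 349/357 = -349/357 - 192/y)
1/(121956 + O(-224, -136)/(((-240 + 330)*H))) = 1/(121956 + (-349/357 - 192/(-224))/(((-240 + 330)*(-429)))) = 1/(121956 + (-349/357 - 192*(-1/224))/((90*(-429)))) = 1/(121956 + (-349/357 + 6/7)/(-38610)) = 1/(121956 - 43/357*(-1/38610)) = 1/(121956 + 43/13783770) = 1/(1681013454163/13783770) = 13783770/1681013454163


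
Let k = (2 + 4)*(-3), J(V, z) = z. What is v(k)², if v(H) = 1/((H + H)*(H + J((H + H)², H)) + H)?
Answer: 1/1633284 ≈ 6.1226e-7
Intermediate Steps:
k = -18 (k = 6*(-3) = -18)
v(H) = 1/(H + 4*H²) (v(H) = 1/((H + H)*(H + H) + H) = 1/((2*H)*(2*H) + H) = 1/(4*H² + H) = 1/(H + 4*H²))
v(k)² = (1/((-18)*(1 + 4*(-18))))² = (-1/(18*(1 - 72)))² = (-1/18/(-71))² = (-1/18*(-1/71))² = (1/1278)² = 1/1633284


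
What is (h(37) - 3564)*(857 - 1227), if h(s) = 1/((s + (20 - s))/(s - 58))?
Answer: 2638137/2 ≈ 1.3191e+6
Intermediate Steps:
h(s) = -29/10 + s/20 (h(s) = 1/(20/(-58 + s)) = -29/10 + s/20)
(h(37) - 3564)*(857 - 1227) = ((-29/10 + (1/20)*37) - 3564)*(857 - 1227) = ((-29/10 + 37/20) - 3564)*(-370) = (-21/20 - 3564)*(-370) = -71301/20*(-370) = 2638137/2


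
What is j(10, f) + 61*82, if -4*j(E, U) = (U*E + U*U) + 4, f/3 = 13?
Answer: 18093/4 ≈ 4523.3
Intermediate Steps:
f = 39 (f = 3*13 = 39)
j(E, U) = -1 - U²/4 - E*U/4 (j(E, U) = -((U*E + U*U) + 4)/4 = -((E*U + U²) + 4)/4 = -((U² + E*U) + 4)/4 = -(4 + U² + E*U)/4 = -1 - U²/4 - E*U/4)
j(10, f) + 61*82 = (-1 - ¼*39² - ¼*10*39) + 61*82 = (-1 - ¼*1521 - 195/2) + 5002 = (-1 - 1521/4 - 195/2) + 5002 = -1915/4 + 5002 = 18093/4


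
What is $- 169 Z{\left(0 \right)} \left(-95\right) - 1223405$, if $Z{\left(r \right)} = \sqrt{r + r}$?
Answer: $-1223405$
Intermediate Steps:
$Z{\left(r \right)} = \sqrt{2} \sqrt{r}$ ($Z{\left(r \right)} = \sqrt{2 r} = \sqrt{2} \sqrt{r}$)
$- 169 Z{\left(0 \right)} \left(-95\right) - 1223405 = - 169 \sqrt{2} \sqrt{0} \left(-95\right) - 1223405 = - 169 \sqrt{2} \cdot 0 \left(-95\right) - 1223405 = \left(-169\right) 0 \left(-95\right) - 1223405 = 0 \left(-95\right) - 1223405 = 0 - 1223405 = -1223405$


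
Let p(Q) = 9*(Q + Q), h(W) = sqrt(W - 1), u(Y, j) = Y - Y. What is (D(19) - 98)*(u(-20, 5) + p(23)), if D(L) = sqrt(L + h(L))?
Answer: -40572 + 414*sqrt(19 + 3*sqrt(2)) ≈ -38576.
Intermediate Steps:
u(Y, j) = 0
h(W) = sqrt(-1 + W)
p(Q) = 18*Q (p(Q) = 9*(2*Q) = 18*Q)
D(L) = sqrt(L + sqrt(-1 + L))
(D(19) - 98)*(u(-20, 5) + p(23)) = (sqrt(19 + sqrt(-1 + 19)) - 98)*(0 + 18*23) = (sqrt(19 + sqrt(18)) - 98)*(0 + 414) = (sqrt(19 + 3*sqrt(2)) - 98)*414 = (-98 + sqrt(19 + 3*sqrt(2)))*414 = -40572 + 414*sqrt(19 + 3*sqrt(2))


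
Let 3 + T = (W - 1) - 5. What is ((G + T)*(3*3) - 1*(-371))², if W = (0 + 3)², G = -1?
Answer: 131044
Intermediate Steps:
W = 9 (W = 3² = 9)
T = 0 (T = -3 + ((9 - 1) - 5) = -3 + (8 - 5) = -3 + 3 = 0)
((G + T)*(3*3) - 1*(-371))² = ((-1 + 0)*(3*3) - 1*(-371))² = (-1*9 + 371)² = (-9 + 371)² = 362² = 131044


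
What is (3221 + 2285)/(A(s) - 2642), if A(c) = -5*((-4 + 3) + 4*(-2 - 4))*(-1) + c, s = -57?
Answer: -2753/1412 ≈ -1.9497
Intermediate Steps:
A(c) = -125 + c (A(c) = -5*(-1 + 4*(-6))*(-1) + c = -5*(-1 - 24)*(-1) + c = -(-125)*(-1) + c = -5*25 + c = -125 + c)
(3221 + 2285)/(A(s) - 2642) = (3221 + 2285)/((-125 - 57) - 2642) = 5506/(-182 - 2642) = 5506/(-2824) = 5506*(-1/2824) = -2753/1412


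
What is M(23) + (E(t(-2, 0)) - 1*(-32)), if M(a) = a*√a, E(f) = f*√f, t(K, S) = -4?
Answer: 32 - 8*I + 23*√23 ≈ 142.3 - 8.0*I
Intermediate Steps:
E(f) = f^(3/2)
M(a) = a^(3/2)
M(23) + (E(t(-2, 0)) - 1*(-32)) = 23^(3/2) + ((-4)^(3/2) - 1*(-32)) = 23*√23 + (-8*I + 32) = 23*√23 + (32 - 8*I) = 32 - 8*I + 23*√23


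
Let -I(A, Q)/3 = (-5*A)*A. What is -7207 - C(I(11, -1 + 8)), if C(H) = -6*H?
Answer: 3683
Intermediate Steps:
I(A, Q) = 15*A² (I(A, Q) = -3*(-5*A)*A = -(-15)*A² = 15*A²)
-7207 - C(I(11, -1 + 8)) = -7207 - (-6)*15*11² = -7207 - (-6)*15*121 = -7207 - (-6)*1815 = -7207 - 1*(-10890) = -7207 + 10890 = 3683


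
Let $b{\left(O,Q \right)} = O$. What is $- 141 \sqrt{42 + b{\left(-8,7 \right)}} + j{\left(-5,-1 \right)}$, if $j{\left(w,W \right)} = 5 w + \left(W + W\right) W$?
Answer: $-23 - 141 \sqrt{34} \approx -845.16$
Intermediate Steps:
$j{\left(w,W \right)} = 2 W^{2} + 5 w$ ($j{\left(w,W \right)} = 5 w + 2 W W = 5 w + 2 W^{2} = 2 W^{2} + 5 w$)
$- 141 \sqrt{42 + b{\left(-8,7 \right)}} + j{\left(-5,-1 \right)} = - 141 \sqrt{42 - 8} + \left(2 \left(-1\right)^{2} + 5 \left(-5\right)\right) = - 141 \sqrt{34} + \left(2 \cdot 1 - 25\right) = - 141 \sqrt{34} + \left(2 - 25\right) = - 141 \sqrt{34} - 23 = -23 - 141 \sqrt{34}$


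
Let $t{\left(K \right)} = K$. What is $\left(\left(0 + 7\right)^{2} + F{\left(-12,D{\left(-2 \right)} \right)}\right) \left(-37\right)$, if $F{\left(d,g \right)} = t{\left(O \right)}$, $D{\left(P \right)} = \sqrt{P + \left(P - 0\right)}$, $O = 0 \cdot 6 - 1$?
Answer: $-1776$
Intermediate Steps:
$O = -1$ ($O = 0 - 1 = -1$)
$D{\left(P \right)} = \sqrt{2} \sqrt{P}$ ($D{\left(P \right)} = \sqrt{P + \left(P + 0\right)} = \sqrt{P + P} = \sqrt{2 P} = \sqrt{2} \sqrt{P}$)
$F{\left(d,g \right)} = -1$
$\left(\left(0 + 7\right)^{2} + F{\left(-12,D{\left(-2 \right)} \right)}\right) \left(-37\right) = \left(\left(0 + 7\right)^{2} - 1\right) \left(-37\right) = \left(7^{2} - 1\right) \left(-37\right) = \left(49 - 1\right) \left(-37\right) = 48 \left(-37\right) = -1776$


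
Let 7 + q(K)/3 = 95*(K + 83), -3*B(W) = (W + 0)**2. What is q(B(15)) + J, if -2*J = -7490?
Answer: 6004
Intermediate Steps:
J = 3745 (J = -1/2*(-7490) = 3745)
B(W) = -W**2/3 (B(W) = -(W + 0)**2/3 = -W**2/3)
q(K) = 23634 + 285*K (q(K) = -21 + 3*(95*(K + 83)) = -21 + 3*(95*(83 + K)) = -21 + 3*(7885 + 95*K) = -21 + (23655 + 285*K) = 23634 + 285*K)
q(B(15)) + J = (23634 + 285*(-1/3*15**2)) + 3745 = (23634 + 285*(-1/3*225)) + 3745 = (23634 + 285*(-75)) + 3745 = (23634 - 21375) + 3745 = 2259 + 3745 = 6004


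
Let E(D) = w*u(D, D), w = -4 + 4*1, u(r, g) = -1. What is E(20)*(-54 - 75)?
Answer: 0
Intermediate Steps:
w = 0 (w = -4 + 4 = 0)
E(D) = 0 (E(D) = 0*(-1) = 0)
E(20)*(-54 - 75) = 0*(-54 - 75) = 0*(-129) = 0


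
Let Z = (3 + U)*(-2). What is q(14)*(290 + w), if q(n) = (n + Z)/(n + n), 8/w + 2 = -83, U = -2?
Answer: 73926/595 ≈ 124.25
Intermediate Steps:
w = -8/85 (w = 8/(-2 - 83) = 8/(-85) = 8*(-1/85) = -8/85 ≈ -0.094118)
Z = -2 (Z = (3 - 2)*(-2) = 1*(-2) = -2)
q(n) = (-2 + n)/(2*n) (q(n) = (n - 2)/(n + n) = (-2 + n)/((2*n)) = (-2 + n)*(1/(2*n)) = (-2 + n)/(2*n))
q(14)*(290 + w) = ((½)*(-2 + 14)/14)*(290 - 8/85) = ((½)*(1/14)*12)*(24642/85) = (3/7)*(24642/85) = 73926/595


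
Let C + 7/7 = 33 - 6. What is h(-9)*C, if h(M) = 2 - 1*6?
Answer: -104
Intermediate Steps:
C = 26 (C = -1 + (33 - 6) = -1 + 27 = 26)
h(M) = -4 (h(M) = 2 - 6 = -4)
h(-9)*C = -4*26 = -104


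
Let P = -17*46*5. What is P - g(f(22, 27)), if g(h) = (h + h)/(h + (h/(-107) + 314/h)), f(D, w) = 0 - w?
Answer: -216832763/55436 ≈ -3911.4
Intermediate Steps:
f(D, w) = -w
g(h) = 2*h/(314/h + 106*h/107) (g(h) = (2*h)/(h + (h*(-1/107) + 314/h)) = (2*h)/(h + (-h/107 + 314/h)) = (2*h)/(h + (314/h - h/107)) = (2*h)/(314/h + 106*h/107) = 2*h/(314/h + 106*h/107))
P = -3910 (P = -782*5 = -3910)
P - g(f(22, 27)) = -3910 - 107*(-1*27)**2/(16799 + 53*(-1*27)**2) = -3910 - 107*(-27)**2/(16799 + 53*(-27)**2) = -3910 - 107*729/(16799 + 53*729) = -3910 - 107*729/(16799 + 38637) = -3910 - 107*729/55436 = -3910 - 1*78003/55436 = -3910 - 78003/55436 = -216832763/55436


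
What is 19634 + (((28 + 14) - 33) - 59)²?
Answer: 22134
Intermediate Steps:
19634 + (((28 + 14) - 33) - 59)² = 19634 + ((42 - 33) - 59)² = 19634 + (9 - 59)² = 19634 + (-50)² = 19634 + 2500 = 22134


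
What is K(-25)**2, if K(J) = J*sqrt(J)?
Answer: -15625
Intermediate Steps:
K(J) = J**(3/2)
K(-25)**2 = ((-25)**(3/2))**2 = (-125*I)**2 = -15625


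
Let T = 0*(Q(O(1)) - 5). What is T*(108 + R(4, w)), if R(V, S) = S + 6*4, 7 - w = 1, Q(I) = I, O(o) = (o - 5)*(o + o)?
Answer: 0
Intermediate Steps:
O(o) = 2*o*(-5 + o) (O(o) = (-5 + o)*(2*o) = 2*o*(-5 + o))
w = 6 (w = 7 - 1*1 = 7 - 1 = 6)
R(V, S) = 24 + S (R(V, S) = S + 24 = 24 + S)
T = 0 (T = 0*(2*1*(-5 + 1) - 5) = 0*(2*1*(-4) - 5) = 0*(-8 - 5) = 0*(-13) = 0)
T*(108 + R(4, w)) = 0*(108 + (24 + 6)) = 0*(108 + 30) = 0*138 = 0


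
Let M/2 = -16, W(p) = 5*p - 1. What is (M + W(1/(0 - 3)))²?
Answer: 10816/9 ≈ 1201.8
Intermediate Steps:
W(p) = -1 + 5*p
M = -32 (M = 2*(-16) = -32)
(M + W(1/(0 - 3)))² = (-32 + (-1 + 5/(0 - 3)))² = (-32 + (-1 + 5/(-3)))² = (-32 + (-1 + 5*(-⅓)))² = (-32 + (-1 - 5/3))² = (-32 - 8/3)² = (-104/3)² = 10816/9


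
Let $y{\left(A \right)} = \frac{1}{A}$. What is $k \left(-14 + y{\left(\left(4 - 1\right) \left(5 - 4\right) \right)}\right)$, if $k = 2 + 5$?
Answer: $- \frac{287}{3} \approx -95.667$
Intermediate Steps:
$k = 7$
$k \left(-14 + y{\left(\left(4 - 1\right) \left(5 - 4\right) \right)}\right) = 7 \left(-14 + \frac{1}{\left(4 - 1\right) \left(5 - 4\right)}\right) = 7 \left(-14 + \frac{1}{3 \cdot 1}\right) = 7 \left(-14 + \frac{1}{3}\right) = 7 \left(- \frac{41}{3}\right) = - \frac{287}{3}$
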